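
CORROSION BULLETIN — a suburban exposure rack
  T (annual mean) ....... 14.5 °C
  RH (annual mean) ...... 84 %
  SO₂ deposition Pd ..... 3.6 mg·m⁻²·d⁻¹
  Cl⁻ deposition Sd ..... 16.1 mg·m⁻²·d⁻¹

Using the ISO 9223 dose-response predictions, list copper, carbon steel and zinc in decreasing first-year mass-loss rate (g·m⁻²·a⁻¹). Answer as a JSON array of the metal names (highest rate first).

copper: temperature factor f = -0.080·(4.5) = -0.3600
  Pd branch = 0.0053·Pd^0.26·e^(0.059·RH+f) = 0.7327 μm/a
  Cl⁻ term: 0.01025·16.1^0.27·exp(0.036·84+0.049·14.5) = 0.9087
  r_corr = 0.7327 + 0.9087 = 1.641 μm/a
  mass loss = 1.641 μm/a × 8.96 g/cm³ = 14.71 g·m⁻²·a⁻¹
carbon steel: f(T) = -0.054·(T−10) [T>10 °C] = -0.2430
  Pd branch = 1.77·Pd^0.52·e^(0.02·RH+f) = 14.5 μm/a
  Cl⁻ term: 0.102·16.1^0.62·exp(0.033·84+0.04·14.5) = 16.32
  sum: 14.5 + 16.32 → r_corr = 30.81 μm/a
  mass loss = 30.81 μm/a × 7.85 g/cm³ = 241.9 g·m⁻²·a⁻¹
zinc: temperature factor f = -0.071·(4.5) = -0.3195
  SO₂ term: 0.0129·3.6^0.44·exp(0.046·84-0.3195) = 0.7847
  Sd branch = 0.0175·Sd^0.57·e^(0.008·RH+0.085·T) = 0.5729 μm/a
  sum: 0.7847 + 0.5729 → r_corr = 1.358 μm/a
  mass loss = 1.358 μm/a × 7.14 g/cm³ = 9.693 g·m⁻²·a⁻¹
Ordering by g·m⁻²·a⁻¹: carbon steel (242) > copper (14.7) > zinc (9.69)

["carbon steel", "copper", "zinc"]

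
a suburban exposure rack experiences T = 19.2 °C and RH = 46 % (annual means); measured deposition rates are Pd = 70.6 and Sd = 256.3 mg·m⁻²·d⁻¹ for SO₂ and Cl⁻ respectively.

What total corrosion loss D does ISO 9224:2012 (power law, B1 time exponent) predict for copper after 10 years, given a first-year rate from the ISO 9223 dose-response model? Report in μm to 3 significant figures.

copper: f(T) = -0.080·(T−10) [T>10 °C] = -0.7360
  SO₂ term: 0.0053·70.6^0.26·exp(0.059·46-0.7360) = 0.1159
  Cl⁻ term: 0.01025·256.3^0.27·exp(0.036·46+0.049·19.2) = 0.615
  r_corr = 0.1159 + 0.615 = 0.7309 μm/a
ISO 9224: D(t) = r_corr · t^b with b = 0.667 (copper, B1)
  D(10) = 0.7309 × 10^0.667 = 0.7309 × 4.645 = 3.395 μm

D(10) = 3.39 μm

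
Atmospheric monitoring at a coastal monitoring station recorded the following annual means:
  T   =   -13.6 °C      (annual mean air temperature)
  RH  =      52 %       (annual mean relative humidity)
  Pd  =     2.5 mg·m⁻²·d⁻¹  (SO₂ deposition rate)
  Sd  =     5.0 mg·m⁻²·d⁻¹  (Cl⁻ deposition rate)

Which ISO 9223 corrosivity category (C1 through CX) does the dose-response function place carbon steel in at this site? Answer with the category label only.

C1

carbon steel: T≤10 °C ⇒ hinge +0.150·(-13.6−10) = -3.5400
  SO₂ term: 1.77·2.5^0.52·exp(0.02·52-3.5400) = 0.234
  Cl⁻ term: 0.102·5.0^0.62·exp(0.033·52+0.04·-13.6) = 0.8932
  r_corr = 0.234 + 0.8932 = 1.127 μm/a
ISO 9223 Table 2 (carbon steel): 0 < 1.13 ≤ 1.3 μm/a ⇒ C1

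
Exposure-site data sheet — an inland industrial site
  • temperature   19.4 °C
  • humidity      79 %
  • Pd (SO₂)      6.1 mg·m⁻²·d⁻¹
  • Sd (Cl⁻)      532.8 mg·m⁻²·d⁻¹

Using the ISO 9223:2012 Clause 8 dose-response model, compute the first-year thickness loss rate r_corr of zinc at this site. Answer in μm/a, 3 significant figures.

zinc: f(T) = -0.071·(T−10) [T>10 °C] = -0.6674
  Pd branch = 0.0129·Pd^0.44·e^(0.046·RH+f) = 0.5553 μm/a
  Sd branch = 0.0175·Sd^0.57·e^(0.008·RH+0.085·T) = 6.135 μm/a
  sum: 0.5553 + 6.135 → r_corr = 6.69 μm/a

r_corr = 6.69 μm/a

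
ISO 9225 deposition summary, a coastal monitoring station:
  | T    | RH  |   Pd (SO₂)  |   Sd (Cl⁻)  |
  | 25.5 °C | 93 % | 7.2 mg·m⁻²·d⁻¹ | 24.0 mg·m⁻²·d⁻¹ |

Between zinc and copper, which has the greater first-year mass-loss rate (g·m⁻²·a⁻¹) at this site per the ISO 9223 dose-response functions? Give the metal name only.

zinc: f(T) = -0.071·(T−10) [T>10 °C] = -1.1005
  Pd branch = 0.0129·Pd^0.44·e^(0.046·RH+f) = 0.7375 μm/a
  Cl⁻ term: 0.0175·24.0^0.57·exp(0.008·93+0.085·25.5) = 1.969
  r_corr = 0.7375 + 1.969 = 2.706 μm/a
  mass loss = 2.706 μm/a × 7.14 g/cm³ = 19.32 g·m⁻²·a⁻¹
copper: T>10 °C ⇒ hinge -0.080·(25.5−10) = -1.2400
  SO₂ term: 0.0053·7.2^0.26·exp(0.059·93-1.2400) = 0.6189
  Sd branch = 0.01025·Sd^0.27·e^(0.036·RH+0.049·T) = 2.399 μm/a
  r_corr = 0.6189 + 2.399 = 3.018 μm/a
  mass loss = 3.018 μm/a × 8.96 g/cm³ = 27.04 g·m⁻²·a⁻¹
Ordering by g·m⁻²·a⁻¹: copper (27) > zinc (19.3)

copper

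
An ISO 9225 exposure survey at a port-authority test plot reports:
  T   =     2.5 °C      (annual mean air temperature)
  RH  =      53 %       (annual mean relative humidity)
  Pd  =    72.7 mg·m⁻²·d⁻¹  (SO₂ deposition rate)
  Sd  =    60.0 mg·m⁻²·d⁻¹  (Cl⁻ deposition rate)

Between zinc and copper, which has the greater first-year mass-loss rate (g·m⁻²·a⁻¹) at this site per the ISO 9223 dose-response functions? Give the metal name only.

zinc: temperature factor f = +0.038·(-7.5) = -0.2850
  Pd branch = 0.0129·Pd^0.44·e^(0.046·RH+f) = 0.7323 μm/a
  Sd branch = 0.0175·Sd^0.57·e^(0.008·RH+0.085·T) = 0.3412 μm/a
  r_corr = 0.7323 + 0.3412 = 1.074 μm/a
  mass loss = 1.074 μm/a × 7.14 g/cm³ = 7.665 g·m⁻²·a⁻¹
copper: temperature factor f = +0.126·(-7.5) = -0.9450
  Pd branch = 0.0053·Pd^0.26·e^(0.059·RH+f) = 0.1432 μm/a
  Cl⁻ term: 0.01025·60.0^0.27·exp(0.036·53+0.049·2.5) = 0.2359
  r_corr = 0.1432 + 0.2359 = 0.3791 μm/a
  mass loss = 0.3791 μm/a × 8.96 g/cm³ = 3.396 g·m⁻²·a⁻¹
Ordering by g·m⁻²·a⁻¹: zinc (7.66) > copper (3.4)

zinc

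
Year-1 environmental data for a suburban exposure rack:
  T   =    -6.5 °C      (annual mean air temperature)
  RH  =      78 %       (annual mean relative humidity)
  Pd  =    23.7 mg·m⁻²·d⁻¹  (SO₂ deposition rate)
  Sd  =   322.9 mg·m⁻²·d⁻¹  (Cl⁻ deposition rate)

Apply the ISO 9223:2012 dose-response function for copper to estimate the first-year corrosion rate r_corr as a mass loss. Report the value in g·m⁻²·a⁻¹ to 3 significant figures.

r_corr = 6.62 g·m⁻²·a⁻¹

copper: T≤10 °C ⇒ hinge +0.126·(-6.5−10) = -2.0790
  Pd branch = 0.0053·Pd^0.26·e^(0.059·RH+f) = 0.1505 μm/a
  Sd branch = 0.01025·Sd^0.27·e^(0.036·RH+0.049·T) = 0.588 μm/a
  r_corr = 0.1505 + 0.588 = 0.7384 μm/a
Convert to mass loss: 0.7384 μm/a × 8.96 g/cm³ = 6.616 g·m⁻²·a⁻¹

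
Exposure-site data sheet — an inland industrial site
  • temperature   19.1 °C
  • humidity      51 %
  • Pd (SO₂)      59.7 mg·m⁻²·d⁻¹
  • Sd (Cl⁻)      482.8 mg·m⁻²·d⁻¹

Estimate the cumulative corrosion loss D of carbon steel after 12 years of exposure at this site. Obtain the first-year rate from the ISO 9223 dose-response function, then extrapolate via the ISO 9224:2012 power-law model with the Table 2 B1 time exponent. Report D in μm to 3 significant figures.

D(12) = 292 μm

carbon steel: f(T) = -0.054·(T−10) [T>10 °C] = -0.4914
  SO₂ term: 1.77·59.7^0.52·exp(0.02·51-0.4914) = 25.18
  Cl⁻ term: 0.102·482.8^0.62·exp(0.033·51+0.04·19.1) = 54.36
  r_corr = 25.18 + 54.36 = 79.54 μm/a
Long-term exponent b (ISO 9224 Table 2, B1) = 0.523
  D(12) = 79.54 × 12^0.523 = 79.54 × 3.668 = 291.7 μm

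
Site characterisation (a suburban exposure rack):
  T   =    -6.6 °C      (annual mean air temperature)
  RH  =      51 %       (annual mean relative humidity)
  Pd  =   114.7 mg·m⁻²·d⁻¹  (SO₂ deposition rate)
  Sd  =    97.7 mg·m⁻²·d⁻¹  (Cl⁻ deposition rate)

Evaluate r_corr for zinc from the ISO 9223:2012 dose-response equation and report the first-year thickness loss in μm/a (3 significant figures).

zinc: f(T) = +0.038·(T−10) [T≤10 °C] = -0.6308
  sulphur-dioxide contribution → 0.5777 μm/a
  chloride contribution → 0.2046 μm/a
  total first-year rate 0.7823 μm/a

r_corr = 0.782 μm/a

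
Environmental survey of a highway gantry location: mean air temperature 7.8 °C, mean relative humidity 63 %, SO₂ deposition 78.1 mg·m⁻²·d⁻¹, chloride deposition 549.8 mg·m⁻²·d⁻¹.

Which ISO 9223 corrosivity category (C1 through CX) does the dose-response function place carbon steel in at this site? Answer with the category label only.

C5

carbon steel: f(T) = +0.150·(T−10) [T≤10 °C] = -0.3300
  sulphur-dioxide contribution → 43.26 μm/a
  chloride contribution → 55.71 μm/a
  total first-year rate 98.96 μm/a
99 μm/a falls in (80, 200] for carbon steel → category C5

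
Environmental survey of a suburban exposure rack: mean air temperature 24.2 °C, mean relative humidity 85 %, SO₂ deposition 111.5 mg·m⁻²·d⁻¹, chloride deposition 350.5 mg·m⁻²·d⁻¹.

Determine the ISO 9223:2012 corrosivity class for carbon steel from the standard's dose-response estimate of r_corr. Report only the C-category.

carbon steel: f(T) = -0.054·(T−10) [T>10 °C] = -0.7668
  sulphur-dioxide contribution → 52.22 μm/a
  chloride contribution → 167.8 μm/a
  total first-year rate 220.1 μm/a
Category bounds: 200…700 μm/a bracket r_corr ⇒ CX

CX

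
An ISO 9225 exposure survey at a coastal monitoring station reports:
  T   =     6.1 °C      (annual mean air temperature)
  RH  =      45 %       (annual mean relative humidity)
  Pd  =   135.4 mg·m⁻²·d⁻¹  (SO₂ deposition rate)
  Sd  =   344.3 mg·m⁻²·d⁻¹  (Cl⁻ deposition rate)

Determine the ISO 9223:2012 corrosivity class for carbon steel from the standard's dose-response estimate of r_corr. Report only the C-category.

carbon steel: f(T) = +0.150·(T−10) [T≤10 °C] = -0.5850
  sulphur-dioxide contribution → 31.13 μm/a
  chloride contribution → 21.5 μm/a
  total first-year rate 52.63 μm/a
Category bounds: 50…80 μm/a bracket r_corr ⇒ C4

C4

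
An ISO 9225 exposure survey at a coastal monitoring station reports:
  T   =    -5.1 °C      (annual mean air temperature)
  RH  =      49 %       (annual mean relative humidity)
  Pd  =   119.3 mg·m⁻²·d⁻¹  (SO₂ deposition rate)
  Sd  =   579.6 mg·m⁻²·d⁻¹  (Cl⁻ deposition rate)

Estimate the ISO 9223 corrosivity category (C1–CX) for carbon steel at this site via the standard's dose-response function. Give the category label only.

C3

carbon steel: f(T) = +0.150·(T−10) [T≤10 °C] = -2.2650
  Pd branch = 1.77·Pd^0.52·e^(0.02·RH+f) = 5.885 μm/a
  Sd branch = 0.102·Sd^0.62·e^(0.033·RH+0.04·T) = 21.65 μm/a
  sum: 5.885 + 21.65 → r_corr = 27.53 μm/a
27.5 μm/a falls in (25, 50] for carbon steel → category C3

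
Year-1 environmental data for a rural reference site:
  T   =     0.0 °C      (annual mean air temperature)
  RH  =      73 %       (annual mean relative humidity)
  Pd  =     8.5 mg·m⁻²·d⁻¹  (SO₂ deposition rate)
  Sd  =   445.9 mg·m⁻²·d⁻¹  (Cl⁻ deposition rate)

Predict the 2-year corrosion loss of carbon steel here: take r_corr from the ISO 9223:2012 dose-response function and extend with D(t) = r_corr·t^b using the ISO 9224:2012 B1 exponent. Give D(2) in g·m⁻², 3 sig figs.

D(2) = 620 g·m⁻²

carbon steel: f(T) = +0.150·(T−10) [T≤10 °C] = -1.5000
  sulphur-dioxide contribution → 5.175 μm/a
  chloride contribution → 49.81 μm/a
  ⇒ r_corr(carbon steel) = 54.99 μm/a
Power-law: D(2) = r_corr · 2^0.523
  D(2) = 54.99 × 2^0.523 = 54.99 × 1.437 = 79.01 μm
  Mass loss = 79.01 μm × 7.85 g/cm³ = 620.3 g·m⁻²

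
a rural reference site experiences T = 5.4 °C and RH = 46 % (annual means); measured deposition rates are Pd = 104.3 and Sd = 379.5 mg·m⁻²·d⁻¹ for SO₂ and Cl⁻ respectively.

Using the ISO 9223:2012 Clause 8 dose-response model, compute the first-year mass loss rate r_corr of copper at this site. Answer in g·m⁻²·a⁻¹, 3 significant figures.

copper: temperature factor f = +0.126·(-4.6) = -0.5796
  SO₂ term: 0.0053·104.3^0.26·exp(0.059·46-0.5796) = 0.15
  Sd branch = 0.01025·Sd^0.27·e^(0.036·RH+0.049·T) = 0.3477 μm/a
  sum: 0.15 + 0.3477 → r_corr = 0.4977 μm/a
Convert to mass loss: 0.4977 μm/a × 8.96 g/cm³ = 4.459 g·m⁻²·a⁻¹

r_corr = 4.46 g·m⁻²·a⁻¹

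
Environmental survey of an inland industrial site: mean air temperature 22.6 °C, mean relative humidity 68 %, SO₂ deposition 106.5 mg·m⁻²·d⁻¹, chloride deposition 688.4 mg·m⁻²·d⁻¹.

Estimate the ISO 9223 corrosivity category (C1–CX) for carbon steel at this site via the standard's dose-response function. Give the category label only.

C5

carbon steel: temperature factor f = -0.054·(12.6) = -0.6804
  SO₂ term: 1.77·106.5^0.52·exp(0.02·68-0.6804) = 39.57
  Sd branch = 0.102·Sd^0.62·e^(0.033·RH+0.04·T) = 136.5 μm/a
  sum: 39.57 + 136.5 → r_corr = 176.1 μm/a
Category bounds: 80…200 μm/a bracket r_corr ⇒ C5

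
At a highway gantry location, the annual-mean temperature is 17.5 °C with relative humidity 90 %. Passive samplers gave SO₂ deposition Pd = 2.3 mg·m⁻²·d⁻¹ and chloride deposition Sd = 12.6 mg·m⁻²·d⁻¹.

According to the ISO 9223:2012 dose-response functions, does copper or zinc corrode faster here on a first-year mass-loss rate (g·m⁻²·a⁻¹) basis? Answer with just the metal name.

copper: f(T) = -0.080·(T−10) [T>10 °C] = -0.6000
  SO₂ term: 0.0053·2.3^0.26·exp(0.059·90-0.6000) = 0.7309
  Sd branch = 0.01025·Sd^0.27·e^(0.036·RH+0.049·T) = 1.223 μm/a
  sum: 0.7309 + 1.223 → r_corr = 1.954 μm/a
  mass loss = 1.954 μm/a × 8.96 g/cm³ = 17.5 g·m⁻²·a⁻¹
zinc: f(T) = -0.071·(T−10) [T>10 °C] = -0.5325
  Pd branch = 0.0129·Pd^0.44·e^(0.046·RH+f) = 0.6862 μm/a
  Cl⁻ term: 0.0175·12.6^0.57·exp(0.008·90+0.085·17.5) = 0.6745
  sum: 0.6862 + 0.6745 → r_corr = 1.361 μm/a
  mass loss = 1.361 μm/a × 7.14 g/cm³ = 9.715 g·m⁻²·a⁻¹
Ordering by g·m⁻²·a⁻¹: copper (17.5) > zinc (9.72)

copper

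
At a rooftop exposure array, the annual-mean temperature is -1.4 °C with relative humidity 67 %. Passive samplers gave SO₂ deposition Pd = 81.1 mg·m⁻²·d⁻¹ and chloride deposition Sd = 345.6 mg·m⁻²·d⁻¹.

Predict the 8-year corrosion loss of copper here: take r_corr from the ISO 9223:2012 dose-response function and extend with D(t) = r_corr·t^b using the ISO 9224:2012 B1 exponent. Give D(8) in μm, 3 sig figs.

D(8) = 2.90 μm

copper: temperature factor f = +0.126·(-11.4) = -1.4364
  Pd branch = 0.0053·Pd^0.26·e^(0.059·RH+f) = 0.2059 μm/a
  Cl⁻ term: 0.01025·345.6^0.27·exp(0.036·67+0.049·-1.4) = 0.5174
  r_corr = 0.2059 + 0.5174 = 0.7233 μm/a
Power-law: D(8) = r_corr · 8^0.667
  D(8) = 0.7233 × 8^0.667 = 0.7233 × 4.003 = 2.895 μm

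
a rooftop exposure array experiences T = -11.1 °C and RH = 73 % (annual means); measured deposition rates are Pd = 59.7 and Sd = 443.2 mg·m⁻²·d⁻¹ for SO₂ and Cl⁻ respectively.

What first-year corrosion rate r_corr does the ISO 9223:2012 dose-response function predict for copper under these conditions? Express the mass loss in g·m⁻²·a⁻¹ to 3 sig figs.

copper: T≤10 °C ⇒ hinge +0.126·(-11.1−10) = -2.6586
  sulphur-dioxide contribution → 0.07978 μm/a
  chloride contribution → 0.427 μm/a
  total first-year rate 0.5068 μm/a
Convert to mass loss: 0.5068 μm/a × 8.96 g/cm³ = 4.541 g·m⁻²·a⁻¹

r_corr = 4.54 g·m⁻²·a⁻¹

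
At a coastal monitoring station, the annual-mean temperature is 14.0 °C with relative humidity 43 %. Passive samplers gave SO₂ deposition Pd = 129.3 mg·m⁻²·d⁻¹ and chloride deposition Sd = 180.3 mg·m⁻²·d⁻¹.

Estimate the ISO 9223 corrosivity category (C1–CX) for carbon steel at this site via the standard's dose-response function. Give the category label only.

carbon steel: f(T) = -0.054·(T−10) [T>10 °C] = -0.2160
  sulphur-dioxide contribution → 42.24 μm/a
  chloride contribution → 18.48 μm/a
  ⇒ r_corr(carbon steel) = 60.72 μm/a
ISO 9223 Table 2 (carbon steel): 50 < 60.7 ≤ 80 μm/a ⇒ C4

C4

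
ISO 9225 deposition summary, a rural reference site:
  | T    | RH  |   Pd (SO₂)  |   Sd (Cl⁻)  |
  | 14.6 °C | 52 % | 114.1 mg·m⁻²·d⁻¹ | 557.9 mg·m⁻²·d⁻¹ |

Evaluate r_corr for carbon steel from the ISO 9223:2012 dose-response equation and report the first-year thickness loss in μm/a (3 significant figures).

r_corr = 97.2 μm/a

carbon steel: f(T) = -0.054·(T−10) [T>10 °C] = -0.2484
  SO₂ term: 1.77·114.1^0.52·exp(0.02·52-0.2484) = 45.87
  Cl⁻ term: 0.102·557.9^0.62·exp(0.033·52+0.04·14.6) = 51.33
  r_corr = 45.87 + 51.33 = 97.2 μm/a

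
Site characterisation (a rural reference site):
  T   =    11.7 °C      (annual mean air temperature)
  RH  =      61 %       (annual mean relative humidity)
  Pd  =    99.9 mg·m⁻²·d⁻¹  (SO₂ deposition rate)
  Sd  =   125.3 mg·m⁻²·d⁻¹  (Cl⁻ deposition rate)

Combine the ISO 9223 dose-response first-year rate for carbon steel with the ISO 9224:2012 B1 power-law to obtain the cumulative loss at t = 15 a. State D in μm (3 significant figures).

D(15) = 348 μm

carbon steel: f(T) = -0.054·(T−10) [T>10 °C] = -0.0918
  sulphur-dioxide contribution → 59.94 μm/a
  chloride contribution → 24.37 μm/a
  ⇒ r_corr(carbon steel) = 84.31 μm/a
ISO 9224: D(t) = r_corr · t^b with b = 0.523 (carbon steel, B1)
  D(15) = 84.31 × 15^0.523 = 84.31 × 4.122 = 347.5 μm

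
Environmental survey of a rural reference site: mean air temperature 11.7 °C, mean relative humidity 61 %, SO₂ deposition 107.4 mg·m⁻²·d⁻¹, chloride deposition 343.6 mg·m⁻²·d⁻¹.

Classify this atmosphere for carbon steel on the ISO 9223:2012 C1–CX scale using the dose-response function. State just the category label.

carbon steel: temperature factor f = -0.054·(1.7) = -0.0918
  Pd branch = 1.77·Pd^0.52·e^(0.02·RH+f) = 62.24 μm/a
  Sd branch = 0.102·Sd^0.62·e^(0.033·RH+0.04·T) = 45.54 μm/a
  r_corr = 62.24 + 45.54 = 107.8 μm/a
108 μm/a falls in (80, 200] for carbon steel → category C5

C5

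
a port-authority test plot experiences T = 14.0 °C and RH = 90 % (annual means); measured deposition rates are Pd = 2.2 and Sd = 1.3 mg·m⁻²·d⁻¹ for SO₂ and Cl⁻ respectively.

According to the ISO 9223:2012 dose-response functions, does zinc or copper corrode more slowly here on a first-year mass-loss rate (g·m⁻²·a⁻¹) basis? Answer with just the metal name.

zinc

zinc: f(T) = -0.071·(T−10) [T>10 °C] = -0.2840
  SO₂ term: 0.0129·2.2^0.44·exp(0.046·90-0.2840) = 0.8628
  Sd branch = 0.0175·Sd^0.57·e^(0.008·RH+0.085·T) = 0.1372 μm/a
  sum: 0.8628 + 0.1372 → r_corr = 1 μm/a
  mass loss = 1 μm/a × 7.14 g/cm³ = 7.14 g·m⁻²·a⁻¹
copper: T>10 °C ⇒ hinge -0.080·(14.0−10) = -0.3200
  Pd branch = 0.0053·Pd^0.26·e^(0.059·RH+f) = 0.956 μm/a
  Sd branch = 0.01025·Sd^0.27·e^(0.036·RH+0.049·T) = 0.5579 μm/a
  sum: 0.956 + 0.5579 → r_corr = 1.514 μm/a
  mass loss = 1.514 μm/a × 8.96 g/cm³ = 13.56 g·m⁻²·a⁻¹
Ordering by g·m⁻²·a⁻¹: copper (13.6) > zinc (7.14)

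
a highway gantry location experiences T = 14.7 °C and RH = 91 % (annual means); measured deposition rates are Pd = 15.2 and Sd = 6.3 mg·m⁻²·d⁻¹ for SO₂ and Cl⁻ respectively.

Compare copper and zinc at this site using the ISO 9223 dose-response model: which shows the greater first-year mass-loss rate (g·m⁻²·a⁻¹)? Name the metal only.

copper

copper: T>10 °C ⇒ hinge -0.080·(14.7−10) = -0.3760
  sulphur-dioxide contribution → 1.585 μm/a
  chloride contribution → 0.9165 μm/a
  total first-year rate 2.501 μm/a
  mass loss = 2.501 μm/a × 8.96 g/cm³ = 22.41 g·m⁻²·a⁻¹
zinc: temperature factor f = -0.071·(4.7) = -0.3337
  sulphur-dioxide contribution → 2.012 μm/a
  chloride contribution → 0.361 μm/a
  total first-year rate 2.373 μm/a
  mass loss = 2.373 μm/a × 7.14 g/cm³ = 16.94 g·m⁻²·a⁻¹
Ordering by g·m⁻²·a⁻¹: copper (22.4) > zinc (16.9)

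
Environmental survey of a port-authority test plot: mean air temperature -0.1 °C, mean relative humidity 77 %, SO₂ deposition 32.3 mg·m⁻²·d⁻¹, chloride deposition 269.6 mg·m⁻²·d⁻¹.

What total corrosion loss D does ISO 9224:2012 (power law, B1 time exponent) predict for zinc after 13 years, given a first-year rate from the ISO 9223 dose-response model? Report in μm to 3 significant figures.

zinc: temperature factor f = +0.038·(-10.1) = -0.3838
  Pd branch = 0.0129·Pd^0.44·e^(0.046·RH+f) = 1.4 μm/a
  Sd branch = 0.0175·Sd^0.57·e^(0.008·RH+0.085·T) = 0.7805 μm/a
  r_corr = 1.4 + 0.7805 = 2.181 μm/a
Power-law: D(13) = r_corr · 13^0.813
  D(13) = 2.181 × 13^0.813 = 2.181 × 8.047 = 17.55 μm

D(13) = 17.5 μm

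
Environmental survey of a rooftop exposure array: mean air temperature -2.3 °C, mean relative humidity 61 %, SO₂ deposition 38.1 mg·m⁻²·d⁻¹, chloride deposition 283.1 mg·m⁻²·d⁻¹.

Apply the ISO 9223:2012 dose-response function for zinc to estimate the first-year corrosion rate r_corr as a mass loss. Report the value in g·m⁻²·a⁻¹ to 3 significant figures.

r_corr = 8.92 g·m⁻²·a⁻¹

zinc: f(T) = +0.038·(T−10) [T≤10 °C] = -0.4674
  sulphur-dioxide contribution → 0.6635 μm/a
  chloride contribution → 0.5857 μm/a
  total first-year rate 1.249 μm/a
Convert to mass loss: 1.249 μm/a × 7.14 g/cm³ = 8.919 g·m⁻²·a⁻¹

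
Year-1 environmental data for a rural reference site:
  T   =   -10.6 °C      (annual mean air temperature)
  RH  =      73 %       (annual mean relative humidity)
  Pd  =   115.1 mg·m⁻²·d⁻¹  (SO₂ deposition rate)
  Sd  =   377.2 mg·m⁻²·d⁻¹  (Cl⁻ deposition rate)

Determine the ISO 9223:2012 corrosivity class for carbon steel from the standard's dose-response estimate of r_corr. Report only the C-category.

carbon steel: T≤10 °C ⇒ hinge +0.150·(-10.6−10) = -3.0900
  sulphur-dioxide contribution → 4.091 μm/a
  chloride contribution → 29.39 μm/a
  ⇒ r_corr(carbon steel) = 33.48 μm/a
33.5 μm/a falls in (25, 50] for carbon steel → category C3

C3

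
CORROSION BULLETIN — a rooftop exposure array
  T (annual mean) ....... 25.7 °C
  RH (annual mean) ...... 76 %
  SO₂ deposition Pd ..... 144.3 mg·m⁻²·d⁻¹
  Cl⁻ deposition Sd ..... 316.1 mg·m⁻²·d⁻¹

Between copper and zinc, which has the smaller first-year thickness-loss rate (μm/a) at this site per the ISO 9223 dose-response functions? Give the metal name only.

copper: f(T) = -0.080·(T−10) [T>10 °C] = -1.2560
  SO₂ term: 0.0053·144.3^0.26·exp(0.059·76-1.2560) = 0.4871
  Sd branch = 0.01025·Sd^0.27·e^(0.036·RH+0.049·T) = 2.635 μm/a
  sum: 0.4871 + 2.635 → r_corr = 3.122 μm/a
zinc: f(T) = -0.071·(T−10) [T>10 °C] = -1.1147
  SO₂ term: 0.0129·144.3^0.44·exp(0.046·76-1.1147) = 1.244
  Cl⁻ term: 0.0175·316.1^0.57·exp(0.008·76+0.085·25.7) = 7.598
  r_corr = 1.244 + 7.598 = 8.842 μm/a
Ordering by μm/a: zinc (8.84) > copper (3.12)

copper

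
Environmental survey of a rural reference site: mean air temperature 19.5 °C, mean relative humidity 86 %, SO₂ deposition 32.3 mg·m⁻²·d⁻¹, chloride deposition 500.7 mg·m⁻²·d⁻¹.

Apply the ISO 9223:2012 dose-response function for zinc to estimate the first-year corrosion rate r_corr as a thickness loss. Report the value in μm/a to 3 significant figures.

zinc: temperature factor f = -0.071·(9.5) = -0.6745
  SO₂ term: 0.0129·32.3^0.44·exp(0.046·86-0.6745) = 1.584
  Sd branch = 0.0175·Sd^0.57·e^(0.008·RH+0.085·T) = 6.316 μm/a
  r_corr = 1.584 + 6.316 = 7.9 μm/a

r_corr = 7.90 μm/a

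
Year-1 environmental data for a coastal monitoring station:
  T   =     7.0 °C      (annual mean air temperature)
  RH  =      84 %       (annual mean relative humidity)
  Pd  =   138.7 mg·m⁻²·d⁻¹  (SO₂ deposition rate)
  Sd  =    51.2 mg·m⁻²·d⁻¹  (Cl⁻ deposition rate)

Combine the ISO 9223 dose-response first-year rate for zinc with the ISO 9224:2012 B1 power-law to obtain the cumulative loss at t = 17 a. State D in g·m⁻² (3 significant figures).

zinc: f(T) = +0.038·(T−10) [T≤10 °C] = -0.1140
  SO₂ term: 0.0129·138.7^0.44·exp(0.046·84-0.1140) = 4.805
  Cl⁻ term: 0.0175·51.2^0.57·exp(0.008·84+0.085·7.0) = 0.5856
  sum: 4.805 + 0.5856 → r_corr = 5.391 μm/a
Long-term exponent b (ISO 9224 Table 2, B1) = 0.813
  D(17) = 5.391 × 17^0.813 = 5.391 × 10.01 = 53.95 μm
  Mass loss = 53.95 μm × 7.14 g/cm³ = 385.2 g·m⁻²

D(17) = 385 g·m⁻²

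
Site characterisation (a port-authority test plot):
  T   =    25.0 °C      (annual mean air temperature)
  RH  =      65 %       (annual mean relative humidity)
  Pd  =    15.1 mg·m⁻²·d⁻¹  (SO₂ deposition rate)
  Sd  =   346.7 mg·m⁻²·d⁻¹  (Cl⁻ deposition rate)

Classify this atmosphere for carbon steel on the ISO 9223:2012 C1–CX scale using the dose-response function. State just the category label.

C5

carbon steel: T>10 °C ⇒ hinge -0.054·(25.0−10) = -0.8100
  Pd branch = 1.77·Pd^0.52·e^(0.02·RH+f) = 11.85 μm/a
  Cl⁻ term: 0.102·346.7^0.62·exp(0.033·65+0.04·25.0) = 88.97
  sum: 11.85 + 88.97 → r_corr = 100.8 μm/a
101 μm/a falls in (80, 200] for carbon steel → category C5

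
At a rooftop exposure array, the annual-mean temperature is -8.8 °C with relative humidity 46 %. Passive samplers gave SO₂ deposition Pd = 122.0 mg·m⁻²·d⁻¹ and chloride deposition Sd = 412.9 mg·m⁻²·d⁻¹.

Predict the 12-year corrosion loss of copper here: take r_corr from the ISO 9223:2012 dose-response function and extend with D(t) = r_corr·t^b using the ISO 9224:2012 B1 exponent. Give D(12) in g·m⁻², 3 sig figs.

D(12) = 9.56 g·m⁻²

copper: temperature factor f = +0.126·(-18.8) = -2.3688
  Pd branch = 0.0053·Pd^0.26·e^(0.059·RH+f) = 0.0261 μm/a
  Cl⁻ term: 0.01025·412.9^0.27·exp(0.036·46+0.049·-8.8) = 0.1774
  sum: 0.0261 + 0.1774 → r_corr = 0.2035 μm/a
Long-term exponent b (ISO 9224 Table 2, B1) = 0.667
  D(12) = 0.2035 × 12^0.667 = 0.2035 × 5.246 = 1.067 μm
  Mass loss = 1.067 μm × 8.96 g/cm³ = 9.565 g·m⁻²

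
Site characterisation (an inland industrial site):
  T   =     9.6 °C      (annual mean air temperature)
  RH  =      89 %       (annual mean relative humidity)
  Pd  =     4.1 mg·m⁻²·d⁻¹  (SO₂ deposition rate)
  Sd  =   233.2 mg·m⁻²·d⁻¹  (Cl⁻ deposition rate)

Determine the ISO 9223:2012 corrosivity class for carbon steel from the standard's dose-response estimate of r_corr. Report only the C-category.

C5

carbon steel: T≤10 °C ⇒ hinge +0.150·(9.6−10) = -0.0600
  sulphur-dioxide contribution → 20.59 μm/a
  chloride contribution → 82.96 μm/a
  ⇒ r_corr(carbon steel) = 103.6 μm/a
104 μm/a falls in (80, 200] for carbon steel → category C5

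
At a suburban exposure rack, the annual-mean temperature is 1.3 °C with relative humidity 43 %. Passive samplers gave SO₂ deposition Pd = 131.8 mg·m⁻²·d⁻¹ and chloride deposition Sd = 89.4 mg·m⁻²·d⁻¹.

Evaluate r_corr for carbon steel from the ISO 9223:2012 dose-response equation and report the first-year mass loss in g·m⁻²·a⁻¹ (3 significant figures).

r_corr = 169 g·m⁻²·a⁻¹

carbon steel: T≤10 °C ⇒ hinge +0.150·(1.3−10) = -1.3050
  Pd branch = 1.77·Pd^0.52·e^(0.02·RH+f) = 14.36 μm/a
  Sd branch = 0.102·Sd^0.62·e^(0.033·RH+0.04·T) = 7.199 μm/a
  sum: 14.36 + 7.199 → r_corr = 21.56 μm/a
Convert to mass loss: 21.56 μm/a × 7.85 g/cm³ = 169.2 g·m⁻²·a⁻¹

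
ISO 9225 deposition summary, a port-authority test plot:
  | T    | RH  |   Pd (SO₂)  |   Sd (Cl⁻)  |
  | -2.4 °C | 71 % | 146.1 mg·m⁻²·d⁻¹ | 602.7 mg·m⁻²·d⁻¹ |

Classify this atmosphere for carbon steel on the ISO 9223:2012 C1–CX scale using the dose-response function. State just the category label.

C4

carbon steel: T≤10 °C ⇒ hinge +0.150·(-2.4−10) = -1.8600
  Pd branch = 1.77·Pd^0.52·e^(0.02·RH+f) = 15.22 μm/a
  Cl⁻ term: 0.102·602.7^0.62·exp(0.033·71+0.04·-2.4) = 51.06
  sum: 15.22 + 51.06 → r_corr = 66.29 μm/a
66.3 μm/a falls in (50, 80] for carbon steel → category C4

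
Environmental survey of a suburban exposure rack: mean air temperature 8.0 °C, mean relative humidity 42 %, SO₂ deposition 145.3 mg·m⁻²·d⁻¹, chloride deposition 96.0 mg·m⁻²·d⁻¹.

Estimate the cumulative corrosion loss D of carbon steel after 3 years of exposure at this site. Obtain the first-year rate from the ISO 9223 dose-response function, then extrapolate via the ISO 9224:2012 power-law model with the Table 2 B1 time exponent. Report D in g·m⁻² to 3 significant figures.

D(3) = 697 g·m⁻²

carbon steel: f(T) = +0.150·(T−10) [T≤10 °C] = -0.3000
  sulphur-dioxide contribution → 40.45 μm/a
  chloride contribution → 9.517 μm/a
  total first-year rate 49.96 μm/a
Power-law: D(3) = r_corr · 3^0.523
  D(3) = 49.96 × 3^0.523 = 49.96 × 1.776 = 88.75 μm
  Mass loss = 88.75 μm × 7.85 g/cm³ = 696.7 g·m⁻²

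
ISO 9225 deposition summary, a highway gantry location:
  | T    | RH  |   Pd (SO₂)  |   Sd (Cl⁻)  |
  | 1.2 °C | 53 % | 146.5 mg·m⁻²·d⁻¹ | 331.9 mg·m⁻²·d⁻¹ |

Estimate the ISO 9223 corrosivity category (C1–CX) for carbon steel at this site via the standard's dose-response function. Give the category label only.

carbon steel: f(T) = +0.150·(T−10) [T≤10 °C] = -1.3200
  SO₂ term: 1.77·146.5^0.52·exp(0.02·53-1.3200) = 18.25
  Cl⁻ term: 0.102·331.9^0.62·exp(0.033·53+0.04·1.2) = 22.49
  r_corr = 18.25 + 22.49 = 40.74 μm/a
ISO 9223 Table 2 (carbon steel): 25 < 40.7 ≤ 50 μm/a ⇒ C3

C3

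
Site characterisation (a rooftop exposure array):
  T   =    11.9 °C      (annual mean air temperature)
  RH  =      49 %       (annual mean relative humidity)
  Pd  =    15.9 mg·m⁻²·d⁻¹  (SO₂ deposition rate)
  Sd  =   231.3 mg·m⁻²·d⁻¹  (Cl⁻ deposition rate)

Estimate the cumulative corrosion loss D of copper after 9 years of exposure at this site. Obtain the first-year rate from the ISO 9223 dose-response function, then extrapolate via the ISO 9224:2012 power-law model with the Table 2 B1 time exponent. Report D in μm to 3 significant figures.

copper: temperature factor f = -0.080·(1.9) = -0.1520
  SO₂ term: 0.0053·15.9^0.26·exp(0.059·49-0.1520) = 0.1683
  Sd branch = 0.01025·Sd^0.27·e^(0.036·RH+0.049·T) = 0.466 μm/a
  sum: 0.1683 + 0.466 → r_corr = 0.6343 μm/a
Power-law: D(9) = r_corr · 9^0.667
  D(9) = 0.6343 × 9^0.667 = 0.6343 × 4.33 = 2.747 μm

D(9) = 2.75 μm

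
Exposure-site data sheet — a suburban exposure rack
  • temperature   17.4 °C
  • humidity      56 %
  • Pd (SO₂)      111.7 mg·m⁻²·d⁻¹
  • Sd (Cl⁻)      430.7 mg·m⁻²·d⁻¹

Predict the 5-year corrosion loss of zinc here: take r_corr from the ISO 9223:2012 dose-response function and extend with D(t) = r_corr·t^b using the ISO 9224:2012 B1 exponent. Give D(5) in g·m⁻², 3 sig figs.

zinc: T>10 °C ⇒ hinge -0.071·(17.4−10) = -0.5254
  sulphur-dioxide contribution → 0.7985 μm/a
  chloride contribution → 3.814 μm/a
  total first-year rate 4.613 μm/a
ISO 9224: D(t) = r_corr · t^b with b = 0.813 (zinc, B1)
  D(5) = 4.613 × 5^0.813 = 4.613 × 3.701 = 17.07 μm
  Mass loss = 17.07 μm × 7.14 g/cm³ = 121.9 g·m⁻²

D(5) = 122 g·m⁻²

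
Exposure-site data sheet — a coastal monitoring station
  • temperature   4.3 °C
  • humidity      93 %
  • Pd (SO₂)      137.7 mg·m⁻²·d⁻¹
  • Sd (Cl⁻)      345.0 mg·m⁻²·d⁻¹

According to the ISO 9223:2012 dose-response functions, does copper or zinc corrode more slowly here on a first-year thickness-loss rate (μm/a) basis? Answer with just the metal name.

copper: temperature factor f = +0.126·(-5.7) = -0.7182
  SO₂ term: 0.0053·137.7^0.26·exp(0.059·93-0.7182) = 2.246
  Cl⁻ term: 0.01025·345.0^0.27·exp(0.036·93+0.049·4.3) = 1.744
  r_corr = 2.246 + 1.744 = 3.99 μm/a
zinc: temperature factor f = +0.038·(-5.7) = -0.2166
  SO₂ term: 0.0129·137.7^0.44·exp(0.046·93-0.2166) = 6.54
  Cl⁻ term: 0.0175·345.0^0.57·exp(0.008·93+0.085·4.3) = 1.484
  r_corr = 6.54 + 1.484 = 8.024 μm/a
Ordering by μm/a: zinc (8.02) > copper (3.99)

copper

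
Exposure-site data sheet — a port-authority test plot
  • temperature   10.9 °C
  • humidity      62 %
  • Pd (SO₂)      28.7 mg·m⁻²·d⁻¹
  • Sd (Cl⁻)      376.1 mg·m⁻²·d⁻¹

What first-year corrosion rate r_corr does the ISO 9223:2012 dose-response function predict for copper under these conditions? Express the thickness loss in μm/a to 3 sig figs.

copper: f(T) = -0.080·(T−10) [T>10 °C] = -0.0720
  Pd branch = 0.0053·Pd^0.26·e^(0.059·RH+f) = 0.4578 μm/a
  Cl⁻ term: 0.01025·376.1^0.27·exp(0.036·62+0.049·10.9) = 0.8079
  r_corr = 0.4578 + 0.8079 = 1.266 μm/a

r_corr = 1.27 μm/a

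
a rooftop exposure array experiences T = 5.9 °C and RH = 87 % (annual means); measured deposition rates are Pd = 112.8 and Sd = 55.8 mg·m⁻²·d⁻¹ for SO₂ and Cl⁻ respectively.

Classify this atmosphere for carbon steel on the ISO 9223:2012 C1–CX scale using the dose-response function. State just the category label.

C5

carbon steel: temperature factor f = +0.150·(-4.1) = -0.6150
  Pd branch = 1.77·Pd^0.52·e^(0.02·RH+f) = 63.64 μm/a
  Cl⁻ term: 0.102·55.8^0.62·exp(0.033·87+0.04·5.9) = 27.6
  r_corr = 63.64 + 27.6 = 91.24 μm/a
91.2 μm/a falls in (80, 200] for carbon steel → category C5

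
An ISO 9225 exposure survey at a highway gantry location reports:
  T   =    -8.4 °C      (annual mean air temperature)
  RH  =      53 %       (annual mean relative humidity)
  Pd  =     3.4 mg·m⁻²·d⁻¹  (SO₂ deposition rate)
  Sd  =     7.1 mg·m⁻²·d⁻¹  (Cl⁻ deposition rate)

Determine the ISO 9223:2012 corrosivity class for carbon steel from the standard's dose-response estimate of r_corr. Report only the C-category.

C2

carbon steel: temperature factor f = +0.150·(-18.4) = -2.7600
  SO₂ term: 1.77·3.4^0.52·exp(0.02·53-2.7600) = 0.611
  Sd branch = 0.102·Sd^0.62·e^(0.033·RH+0.04·T) = 1.413 μm/a
  sum: 0.611 + 1.413 → r_corr = 2.024 μm/a
Category bounds: 1.3…25 μm/a bracket r_corr ⇒ C2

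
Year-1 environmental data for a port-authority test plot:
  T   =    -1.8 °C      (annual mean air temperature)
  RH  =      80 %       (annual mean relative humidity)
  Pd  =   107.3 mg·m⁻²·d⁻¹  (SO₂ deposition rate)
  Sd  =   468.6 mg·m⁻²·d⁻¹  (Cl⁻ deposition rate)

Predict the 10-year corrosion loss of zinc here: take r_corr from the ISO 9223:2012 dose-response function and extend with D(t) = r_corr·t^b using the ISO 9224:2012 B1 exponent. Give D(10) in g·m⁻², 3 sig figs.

zinc: temperature factor f = +0.038·(-11.8) = -0.4484
  Pd branch = 0.0129·Pd^0.44·e^(0.046·RH+f) = 2.556 μm/a
  Sd branch = 0.0175·Sd^0.57·e^(0.008·RH+0.085·T) = 0.9482 μm/a
  r_corr = 2.556 + 0.9482 = 3.504 μm/a
ISO 9224: D(t) = r_corr · t^b with b = 0.813 (zinc, B1)
  D(10) = 3.504 × 10^0.813 = 3.504 × 6.501 = 22.78 μm
  Mass loss = 22.78 μm × 7.14 g/cm³ = 162.7 g·m⁻²

D(10) = 163 g·m⁻²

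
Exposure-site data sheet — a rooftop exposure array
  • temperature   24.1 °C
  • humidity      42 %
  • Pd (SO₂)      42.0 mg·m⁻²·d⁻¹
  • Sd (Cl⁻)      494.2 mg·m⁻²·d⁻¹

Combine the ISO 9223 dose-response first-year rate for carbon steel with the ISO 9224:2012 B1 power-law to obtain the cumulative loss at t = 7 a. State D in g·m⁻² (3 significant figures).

D(7) = 1.38e+03 g·m⁻²

carbon steel: f(T) = -0.054·(T−10) [T>10 °C] = -0.7614
  SO₂ term: 1.77·42.0^0.52·exp(0.02·42-0.7614) = 13.37
  Cl⁻ term: 0.102·494.2^0.62·exp(0.033·42+0.04·24.1) = 50.05
  sum: 13.37 + 50.05 → r_corr = 63.42 μm/a
ISO 9224: D(t) = r_corr · t^b with b = 0.523 (carbon steel, B1)
  D(7) = 63.42 × 7^0.523 = 63.42 × 2.767 = 175.5 μm
  Mass loss = 175.5 μm × 7.85 g/cm³ = 1378 g·m⁻²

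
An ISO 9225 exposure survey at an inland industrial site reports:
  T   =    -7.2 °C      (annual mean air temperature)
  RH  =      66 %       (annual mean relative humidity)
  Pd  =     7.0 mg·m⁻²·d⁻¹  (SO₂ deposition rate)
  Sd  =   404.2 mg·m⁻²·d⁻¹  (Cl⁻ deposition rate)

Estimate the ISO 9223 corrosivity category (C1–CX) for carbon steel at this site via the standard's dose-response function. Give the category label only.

carbon steel: temperature factor f = +0.150·(-17.2) = -2.5800
  Pd branch = 1.77·Pd^0.52·e^(0.02·RH+f) = 1.381 μm/a
  Sd branch = 0.102·Sd^0.62·e^(0.033·RH+0.04·T) = 27.89 μm/a
  sum: 1.381 + 27.89 → r_corr = 29.27 μm/a
ISO 9223 Table 2 (carbon steel): 25 < 29.3 ≤ 50 μm/a ⇒ C3

C3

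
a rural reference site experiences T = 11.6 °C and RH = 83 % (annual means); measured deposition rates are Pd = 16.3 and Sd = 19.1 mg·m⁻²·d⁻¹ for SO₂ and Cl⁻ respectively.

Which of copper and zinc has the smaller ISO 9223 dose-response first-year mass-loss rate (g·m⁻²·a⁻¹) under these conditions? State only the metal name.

zinc

copper: temperature factor f = -0.080·(1.6) = -0.1280
  SO₂ term: 0.0053·16.3^0.26·exp(0.059·83-0.1280) = 1.29
  Sd branch = 0.01025·Sd^0.27·e^(0.036·RH+0.049·T) = 0.7964 μm/a
  sum: 1.29 + 0.7964 → r_corr = 2.086 μm/a
  mass loss = 2.086 μm/a × 8.96 g/cm³ = 18.69 g·m⁻²·a⁻¹
zinc: T>10 °C ⇒ hinge -0.071·(11.6−10) = -0.1136
  SO₂ term: 0.0129·16.3^0.44·exp(0.046·83-0.1136) = 1.79
  Cl⁻ term: 0.0175·19.1^0.57·exp(0.008·83+0.085·11.6) = 0.4896
  sum: 1.79 + 0.4896 → r_corr = 2.279 μm/a
  mass loss = 2.279 μm/a × 7.14 g/cm³ = 16.27 g·m⁻²·a⁻¹
Ordering by g·m⁻²·a⁻¹: copper (18.7) > zinc (16.3)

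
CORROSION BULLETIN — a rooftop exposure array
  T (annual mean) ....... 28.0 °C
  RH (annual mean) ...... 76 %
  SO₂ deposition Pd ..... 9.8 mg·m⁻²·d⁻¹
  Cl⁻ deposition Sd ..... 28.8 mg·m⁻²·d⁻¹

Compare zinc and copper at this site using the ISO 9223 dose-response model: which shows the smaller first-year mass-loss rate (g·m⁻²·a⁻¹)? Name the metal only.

copper

zinc: T>10 °C ⇒ hinge -0.071·(28.0−10) = -1.2780
  sulphur-dioxide contribution → 0.3236 μm/a
  chloride contribution → 2.358 μm/a
  ⇒ r_corr(zinc) = 2.682 μm/a
  mass loss = 2.682 μm/a × 7.14 g/cm³ = 19.15 g·m⁻²·a⁻¹
copper: T>10 °C ⇒ hinge -0.080·(28.0−10) = -1.4400
  sulphur-dioxide contribution → 0.2014 μm/a
  chloride contribution → 1.545 μm/a
  total first-year rate 1.746 μm/a
  mass loss = 1.746 μm/a × 8.96 g/cm³ = 15.64 g·m⁻²·a⁻¹
Ordering by g·m⁻²·a⁻¹: zinc (19.1) > copper (15.6)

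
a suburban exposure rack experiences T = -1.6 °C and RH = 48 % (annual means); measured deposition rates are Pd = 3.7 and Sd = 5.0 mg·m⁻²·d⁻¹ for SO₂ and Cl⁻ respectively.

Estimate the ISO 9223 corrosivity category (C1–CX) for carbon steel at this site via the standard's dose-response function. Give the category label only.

C2

carbon steel: T≤10 °C ⇒ hinge +0.150·(-1.6−10) = -1.7400
  sulphur-dioxide contribution → 1.602 μm/a
  chloride contribution → 1.265 μm/a
  total first-year rate 2.867 μm/a
2.87 μm/a falls in (1.3, 25] for carbon steel → category C2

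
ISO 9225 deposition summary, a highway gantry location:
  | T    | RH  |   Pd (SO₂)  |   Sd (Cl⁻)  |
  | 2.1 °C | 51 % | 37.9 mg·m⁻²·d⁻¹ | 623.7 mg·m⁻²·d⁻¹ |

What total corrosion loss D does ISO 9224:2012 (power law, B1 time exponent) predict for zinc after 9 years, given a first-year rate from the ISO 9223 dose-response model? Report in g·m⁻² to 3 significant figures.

zinc: T≤10 °C ⇒ hinge +0.038·(2.1−10) = -0.3002
  SO₂ term: 0.0129·37.9^0.44·exp(0.046·51-0.3002) = 0.4939
  Cl⁻ term: 0.0175·623.7^0.57·exp(0.008·51+0.085·2.1) = 1.233
  sum: 0.4939 + 1.233 → r_corr = 1.727 μm/a
Long-term exponent b (ISO 9224 Table 2, B1) = 0.813
  D(9) = 1.727 × 9^0.813 = 1.727 × 5.968 = 10.3 μm
  Mass loss = 10.3 μm × 7.14 g/cm³ = 73.57 g·m⁻²

D(9) = 73.6 g·m⁻²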